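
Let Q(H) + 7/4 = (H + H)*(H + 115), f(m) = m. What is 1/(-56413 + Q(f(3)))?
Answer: -4/222827 ≈ -1.7951e-5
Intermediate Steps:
Q(H) = -7/4 + 2*H*(115 + H) (Q(H) = -7/4 + (H + H)*(H + 115) = -7/4 + (2*H)*(115 + H) = -7/4 + 2*H*(115 + H))
1/(-56413 + Q(f(3))) = 1/(-56413 + (-7/4 + 2*3² + 230*3)) = 1/(-56413 + (-7/4 + 2*9 + 690)) = 1/(-56413 + (-7/4 + 18 + 690)) = 1/(-56413 + 2825/4) = 1/(-222827/4) = -4/222827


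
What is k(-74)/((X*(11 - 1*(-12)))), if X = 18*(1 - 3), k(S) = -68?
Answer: 17/207 ≈ 0.082126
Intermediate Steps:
X = -36 (X = 18*(-2) = -36)
k(-74)/((X*(11 - 1*(-12)))) = -68*(-1/(36*(11 - 1*(-12)))) = -68*(-1/(36*(11 + 12))) = -68/((-36*23)) = -68/(-828) = -68*(-1/828) = 17/207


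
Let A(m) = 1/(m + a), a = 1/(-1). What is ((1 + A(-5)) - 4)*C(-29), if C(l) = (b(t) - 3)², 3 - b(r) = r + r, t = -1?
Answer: -38/3 ≈ -12.667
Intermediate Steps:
a = -1
A(m) = 1/(-1 + m) (A(m) = 1/(m - 1) = 1/(-1 + m))
b(r) = 3 - 2*r (b(r) = 3 - (r + r) = 3 - 2*r)
C(l) = 4 (C(l) = ((3 - 2*(-1)) - 3)² = ((3 + 2) - 3)² = (5 - 3)² = 2² = 4)
((1 + A(-5)) - 4)*C(-29) = ((1 + 1/(-1 - 5)) - 4)*4 = ((1 + 1/(-6)) - 4)*4 = ((1 - ⅙) - 4)*4 = (⅚ - 4)*4 = -19/6*4 = -38/3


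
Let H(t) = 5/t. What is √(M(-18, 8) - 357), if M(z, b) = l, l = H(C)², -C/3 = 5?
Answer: 2*I*√803/3 ≈ 18.892*I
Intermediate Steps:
C = -15 (C = -3*5 = -15)
l = ⅑ (l = (5/(-15))² = (5*(-1/15))² = (-⅓)² = ⅑ ≈ 0.11111)
M(z, b) = ⅑
√(M(-18, 8) - 357) = √(⅑ - 357) = √(-3212/9) = 2*I*√803/3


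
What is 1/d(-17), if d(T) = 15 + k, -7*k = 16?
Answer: 7/89 ≈ 0.078652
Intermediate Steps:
k = -16/7 (k = -1/7*16 = -16/7 ≈ -2.2857)
d(T) = 89/7 (d(T) = 15 - 16/7 = 89/7)
1/d(-17) = 1/(89/7) = 7/89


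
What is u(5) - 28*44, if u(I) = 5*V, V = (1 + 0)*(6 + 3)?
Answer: -1187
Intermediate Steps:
V = 9 (V = 1*9 = 9)
u(I) = 45 (u(I) = 5*9 = 45)
u(5) - 28*44 = 45 - 28*44 = 45 - 1232 = -1187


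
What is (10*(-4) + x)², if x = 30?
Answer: 100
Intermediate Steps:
(10*(-4) + x)² = (10*(-4) + 30)² = (-40 + 30)² = (-10)² = 100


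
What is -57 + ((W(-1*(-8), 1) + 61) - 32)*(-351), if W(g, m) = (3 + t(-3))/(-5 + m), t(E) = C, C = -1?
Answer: -20121/2 ≈ -10061.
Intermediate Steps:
t(E) = -1
W(g, m) = 2/(-5 + m) (W(g, m) = (3 - 1)/(-5 + m) = 2/(-5 + m))
-57 + ((W(-1*(-8), 1) + 61) - 32)*(-351) = -57 + ((2/(-5 + 1) + 61) - 32)*(-351) = -57 + ((2/(-4) + 61) - 32)*(-351) = -57 + ((2*(-¼) + 61) - 32)*(-351) = -57 + ((-½ + 61) - 32)*(-351) = -57 + (121/2 - 32)*(-351) = -57 + (57/2)*(-351) = -57 - 20007/2 = -20121/2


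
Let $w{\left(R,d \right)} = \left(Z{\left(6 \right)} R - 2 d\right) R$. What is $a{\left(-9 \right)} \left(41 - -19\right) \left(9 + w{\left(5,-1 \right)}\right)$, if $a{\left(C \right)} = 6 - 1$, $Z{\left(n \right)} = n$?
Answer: $50700$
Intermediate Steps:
$w{\left(R,d \right)} = R \left(- 2 d + 6 R\right)$ ($w{\left(R,d \right)} = \left(6 R - 2 d\right) R = \left(- 2 d + 6 R\right) R = R \left(- 2 d + 6 R\right)$)
$a{\left(C \right)} = 5$ ($a{\left(C \right)} = 6 - 1 = 5$)
$a{\left(-9 \right)} \left(41 - -19\right) \left(9 + w{\left(5,-1 \right)}\right) = 5 \left(41 - -19\right) \left(9 + 2 \cdot 5 \left(\left(-1\right) \left(-1\right) + 3 \cdot 5\right)\right) = 5 \left(41 + 19\right) \left(9 + 2 \cdot 5 \left(1 + 15\right)\right) = 5 \cdot 60 \left(9 + 2 \cdot 5 \cdot 16\right) = 300 \left(9 + 160\right) = 300 \cdot 169 = 50700$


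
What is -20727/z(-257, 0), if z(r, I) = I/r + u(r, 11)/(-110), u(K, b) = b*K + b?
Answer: -103635/128 ≈ -809.65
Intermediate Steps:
u(K, b) = b + K*b (u(K, b) = K*b + b = b + K*b)
z(r, I) = -⅒ - r/10 + I/r (z(r, I) = I/r + (11*(1 + r))/(-110) = I/r + (11 + 11*r)*(-1/110) = I/r + (-⅒ - r/10) = -⅒ - r/10 + I/r)
-20727/z(-257, 0) = -20727/(-⅒ - ⅒*(-257) + 0/(-257)) = -20727/(-⅒ + 257/10 + 0*(-1/257)) = -20727/(-⅒ + 257/10 + 0) = -20727/128/5 = -20727*5/128 = -103635/128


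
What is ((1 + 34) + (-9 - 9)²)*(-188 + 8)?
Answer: -64620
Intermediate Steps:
((1 + 34) + (-9 - 9)²)*(-188 + 8) = (35 + (-18)²)*(-180) = (35 + 324)*(-180) = 359*(-180) = -64620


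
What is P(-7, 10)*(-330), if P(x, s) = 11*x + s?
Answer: 22110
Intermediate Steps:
P(x, s) = s + 11*x
P(-7, 10)*(-330) = (10 + 11*(-7))*(-330) = (10 - 77)*(-330) = -67*(-330) = 22110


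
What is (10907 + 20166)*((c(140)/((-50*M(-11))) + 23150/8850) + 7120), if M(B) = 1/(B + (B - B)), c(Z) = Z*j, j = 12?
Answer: 206032975603/885 ≈ 2.3281e+8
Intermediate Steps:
c(Z) = 12*Z (c(Z) = Z*12 = 12*Z)
M(B) = 1/B (M(B) = 1/(B + 0) = 1/B)
(10907 + 20166)*((c(140)/((-50*M(-11))) + 23150/8850) + 7120) = (10907 + 20166)*(((12*140)/((-50/(-11))) + 23150/8850) + 7120) = 31073*((1680/((-50*(-1/11))) + 23150*(1/8850)) + 7120) = 31073*((1680/(50/11) + 463/177) + 7120) = 31073*((1680*(11/50) + 463/177) + 7120) = 31073*((1848/5 + 463/177) + 7120) = 31073*(329411/885 + 7120) = 31073*(6630611/885) = 206032975603/885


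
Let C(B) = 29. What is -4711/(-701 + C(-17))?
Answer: 673/96 ≈ 7.0104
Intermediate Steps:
-4711/(-701 + C(-17)) = -4711/(-701 + 29) = -4711/(-672) = -1/672*(-4711) = 673/96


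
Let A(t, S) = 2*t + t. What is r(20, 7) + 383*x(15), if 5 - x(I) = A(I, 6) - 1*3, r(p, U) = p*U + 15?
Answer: -14016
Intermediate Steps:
r(p, U) = 15 + U*p (r(p, U) = U*p + 15 = 15 + U*p)
A(t, S) = 3*t
x(I) = 8 - 3*I (x(I) = 5 - (3*I - 1*3) = 5 - (3*I - 3) = 5 - (-3 + 3*I) = 5 + (3 - 3*I) = 8 - 3*I)
r(20, 7) + 383*x(15) = (15 + 7*20) + 383*(8 - 3*15) = (15 + 140) + 383*(8 - 45) = 155 + 383*(-37) = 155 - 14171 = -14016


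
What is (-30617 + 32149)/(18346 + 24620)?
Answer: 766/21483 ≈ 0.035656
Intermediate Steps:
(-30617 + 32149)/(18346 + 24620) = 1532/42966 = 1532*(1/42966) = 766/21483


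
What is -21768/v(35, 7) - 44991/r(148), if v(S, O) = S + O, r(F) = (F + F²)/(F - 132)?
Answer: -21260912/38591 ≈ -550.93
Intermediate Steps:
r(F) = (F + F²)/(-132 + F)
v(S, O) = O + S
-21768/v(35, 7) - 44991/r(148) = -21768/(7 + 35) - 44991*(-132 + 148)/(148*(1 + 148)) = -21768/42 - 44991/(148*149/16) = -21768*1/42 - 44991/(148*(1/16)*149) = -3628/7 - 44991/5513/4 = -3628/7 - 44991*4/5513 = -3628/7 - 179964/5513 = -21260912/38591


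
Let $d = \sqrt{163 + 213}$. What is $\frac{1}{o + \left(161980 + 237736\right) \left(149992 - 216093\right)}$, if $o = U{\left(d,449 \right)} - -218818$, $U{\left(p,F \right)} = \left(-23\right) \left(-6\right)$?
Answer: $- \frac{1}{26421408360} \approx -3.7848 \cdot 10^{-11}$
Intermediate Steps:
$d = 2 \sqrt{94}$ ($d = \sqrt{376} = 2 \sqrt{94} \approx 19.391$)
$U{\left(p,F \right)} = 138$
$o = 218956$ ($o = 138 - -218818 = 138 + 218818 = 218956$)
$\frac{1}{o + \left(161980 + 237736\right) \left(149992 - 216093\right)} = \frac{1}{218956 + \left(161980 + 237736\right) \left(149992 - 216093\right)} = \frac{1}{218956 + 399716 \left(-66101\right)} = \frac{1}{218956 - 26421627316} = \frac{1}{-26421408360} = - \frac{1}{26421408360}$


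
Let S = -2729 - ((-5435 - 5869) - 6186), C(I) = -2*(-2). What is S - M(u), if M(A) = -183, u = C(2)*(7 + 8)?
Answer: 14944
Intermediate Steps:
C(I) = 4
u = 60 (u = 4*(7 + 8) = 4*15 = 60)
S = 14761 (S = -2729 - (-11304 - 6186) = -2729 - 1*(-17490) = -2729 + 17490 = 14761)
S - M(u) = 14761 - 1*(-183) = 14761 + 183 = 14944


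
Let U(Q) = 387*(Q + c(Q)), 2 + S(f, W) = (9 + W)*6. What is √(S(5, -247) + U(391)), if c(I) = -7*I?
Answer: 2*I*√227333 ≈ 953.59*I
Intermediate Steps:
S(f, W) = 52 + 6*W (S(f, W) = -2 + (9 + W)*6 = -2 + (54 + 6*W) = 52 + 6*W)
U(Q) = -2322*Q (U(Q) = 387*(Q - 7*Q) = 387*(-6*Q) = -2322*Q)
√(S(5, -247) + U(391)) = √((52 + 6*(-247)) - 2322*391) = √((52 - 1482) - 907902) = √(-1430 - 907902) = √(-909332) = 2*I*√227333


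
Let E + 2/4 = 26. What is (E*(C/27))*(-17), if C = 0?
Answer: 0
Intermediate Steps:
E = 51/2 (E = -1/2 + 26 = 51/2 ≈ 25.500)
(E*(C/27))*(-17) = (51*(0/27)/2)*(-17) = (51*(0*(1/27))/2)*(-17) = ((51/2)*0)*(-17) = 0*(-17) = 0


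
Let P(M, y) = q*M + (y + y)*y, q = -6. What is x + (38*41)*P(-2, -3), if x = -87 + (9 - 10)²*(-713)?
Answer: 45940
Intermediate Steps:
P(M, y) = -6*M + 2*y² (P(M, y) = -6*M + (y + y)*y = -6*M + (2*y)*y = -6*M + 2*y²)
x = -800 (x = -87 + (-1)²*(-713) = -87 + 1*(-713) = -87 - 713 = -800)
x + (38*41)*P(-2, -3) = -800 + (38*41)*(-6*(-2) + 2*(-3)²) = -800 + 1558*(12 + 2*9) = -800 + 1558*(12 + 18) = -800 + 1558*30 = -800 + 46740 = 45940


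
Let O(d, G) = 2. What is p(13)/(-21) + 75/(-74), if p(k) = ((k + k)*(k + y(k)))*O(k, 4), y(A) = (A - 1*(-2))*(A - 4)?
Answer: -571079/1554 ≈ -367.49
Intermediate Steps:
y(A) = (-4 + A)*(2 + A) (y(A) = (A + 2)*(-4 + A) = (2 + A)*(-4 + A) = (-4 + A)*(2 + A))
p(k) = 4*k*(-8 + k² - k) (p(k) = ((k + k)*(k + (-8 + k² - 2*k)))*2 = ((2*k)*(-8 + k² - k))*2 = (2*k*(-8 + k² - k))*2 = 4*k*(-8 + k² - k))
p(13)/(-21) + 75/(-74) = (4*13*(-8 + 13² - 1*13))/(-21) + 75/(-74) = (4*13*(-8 + 169 - 13))*(-1/21) + 75*(-1/74) = (4*13*148)*(-1/21) - 75/74 = 7696*(-1/21) - 75/74 = -7696/21 - 75/74 = -571079/1554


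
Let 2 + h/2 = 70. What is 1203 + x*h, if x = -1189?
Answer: -160501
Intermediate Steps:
h = 136 (h = -4 + 2*70 = -4 + 140 = 136)
1203 + x*h = 1203 - 1189*136 = 1203 - 161704 = -160501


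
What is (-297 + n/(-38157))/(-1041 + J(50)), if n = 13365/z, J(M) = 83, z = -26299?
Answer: 49672799451/160224053899 ≈ 0.31002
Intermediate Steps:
n = -13365/26299 (n = 13365/(-26299) = 13365*(-1/26299) = -13365/26299 ≈ -0.50819)
(-297 + n/(-38157))/(-1041 + J(50)) = (-297 - 13365/26299/(-38157))/(-1041 + 83) = (-297 - 13365/26299*(-1/38157))/(-958) = (-297 + 4455/334496981)*(-1/958) = -99345598902/334496981*(-1/958) = 49672799451/160224053899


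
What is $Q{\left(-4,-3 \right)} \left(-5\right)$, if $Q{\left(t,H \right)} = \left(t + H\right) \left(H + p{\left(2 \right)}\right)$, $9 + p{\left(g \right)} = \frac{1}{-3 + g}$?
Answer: $-455$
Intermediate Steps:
$p{\left(g \right)} = -9 + \frac{1}{-3 + g}$
$Q{\left(t,H \right)} = \left(-10 + H\right) \left(H + t\right)$ ($Q{\left(t,H \right)} = \left(t + H\right) \left(H + \frac{28 - 18}{-3 + 2}\right) = \left(H + t\right) \left(H + \frac{28 - 18}{-1}\right) = \left(H + t\right) \left(H - 10\right) = \left(H + t\right) \left(-10 + H\right) = \left(-10 + H\right) \left(H + t\right)$)
$Q{\left(-4,-3 \right)} \left(-5\right) = \left(\left(-3\right)^{2} - -30 - -40 - -12\right) \left(-5\right) = \left(9 + 30 + 40 + 12\right) \left(-5\right) = 91 \left(-5\right) = -455$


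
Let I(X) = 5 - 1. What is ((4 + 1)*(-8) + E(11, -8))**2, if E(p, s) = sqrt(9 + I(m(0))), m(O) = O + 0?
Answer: (-40 + sqrt(13))**2 ≈ 1324.6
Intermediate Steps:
m(O) = O
I(X) = 4
E(p, s) = sqrt(13) (E(p, s) = sqrt(9 + 4) = sqrt(13))
((4 + 1)*(-8) + E(11, -8))**2 = ((4 + 1)*(-8) + sqrt(13))**2 = (5*(-8) + sqrt(13))**2 = (-40 + sqrt(13))**2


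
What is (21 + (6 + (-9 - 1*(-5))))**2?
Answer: 529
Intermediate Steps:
(21 + (6 + (-9 - 1*(-5))))**2 = (21 + (6 + (-9 + 5)))**2 = (21 + (6 - 4))**2 = (21 + 2)**2 = 23**2 = 529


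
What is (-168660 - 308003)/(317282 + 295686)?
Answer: -476663/612968 ≈ -0.77763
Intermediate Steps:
(-168660 - 308003)/(317282 + 295686) = -476663/612968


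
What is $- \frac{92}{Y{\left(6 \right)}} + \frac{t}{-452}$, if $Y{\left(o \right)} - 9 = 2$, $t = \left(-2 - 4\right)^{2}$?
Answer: $- \frac{10495}{1243} \approx -8.4433$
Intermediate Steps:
$t = 36$ ($t = \left(-6\right)^{2} = 36$)
$Y{\left(o \right)} = 11$ ($Y{\left(o \right)} = 9 + 2 = 11$)
$- \frac{92}{Y{\left(6 \right)}} + \frac{t}{-452} = - \frac{92}{11} + \frac{36}{-452} = \left(-92\right) \frac{1}{11} + 36 \left(- \frac{1}{452}\right) = - \frac{92}{11} - \frac{9}{113} = - \frac{10495}{1243}$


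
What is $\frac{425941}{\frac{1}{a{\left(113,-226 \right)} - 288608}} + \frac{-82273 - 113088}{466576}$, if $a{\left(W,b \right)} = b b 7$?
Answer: $\frac{13697531740459423}{466576} \approx 2.9358 \cdot 10^{10}$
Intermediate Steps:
$a{\left(W,b \right)} = 7 b^{2}$ ($a{\left(W,b \right)} = b^{2} \cdot 7 = 7 b^{2}$)
$\frac{425941}{\frac{1}{a{\left(113,-226 \right)} - 288608}} + \frac{-82273 - 113088}{466576} = \frac{425941}{\frac{1}{7 \left(-226\right)^{2} - 288608}} + \frac{-82273 - 113088}{466576} = \frac{425941}{\frac{1}{7 \cdot 51076 - 288608}} - \frac{195361}{466576} = \frac{425941}{\frac{1}{357532 - 288608}} - \frac{195361}{466576} = \frac{425941}{\frac{1}{68924}} - \frac{195361}{466576} = 425941 \frac{1}{\frac{1}{68924}} - \frac{195361}{466576} = 425941 \cdot 68924 - \frac{195361}{466576} = 29357557484 - \frac{195361}{466576} = \frac{13697531740459423}{466576}$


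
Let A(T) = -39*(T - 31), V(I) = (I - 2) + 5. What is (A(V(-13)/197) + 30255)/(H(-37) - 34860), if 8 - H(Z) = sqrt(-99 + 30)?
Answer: -216040507896/239288408681 + 6198798*I*sqrt(69)/239288408681 ≈ -0.90285 + 0.00021518*I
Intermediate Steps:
V(I) = 3 + I (V(I) = (-2 + I) + 5 = 3 + I)
A(T) = 1209 - 39*T (A(T) = -39*(-31 + T) = 1209 - 39*T)
H(Z) = 8 - I*sqrt(69) (H(Z) = 8 - sqrt(-99 + 30) = 8 - sqrt(-69) = 8 - I*sqrt(69))
(A(V(-13)/197) + 30255)/(H(-37) - 34860) = ((1209 - 39*(3 - 13)/197) + 30255)/((8 - I*sqrt(69)) - 34860) = ((1209 - (-390)/197) + 30255)/(-34852 - I*sqrt(69)) = ((1209 - 39*(-10/197)) + 30255)/(-34852 - I*sqrt(69)) = ((1209 + 390/197) + 30255)/(-34852 - I*sqrt(69)) = (238563/197 + 30255)/(-34852 - I*sqrt(69)) = 6198798/(197*(-34852 - I*sqrt(69)))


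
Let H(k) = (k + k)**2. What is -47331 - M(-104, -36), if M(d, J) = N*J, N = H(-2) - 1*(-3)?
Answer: -46647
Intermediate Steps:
H(k) = 4*k**2 (H(k) = (2*k)**2 = 4*k**2)
N = 19 (N = 4*(-2)**2 - 1*(-3) = 4*4 + 3 = 16 + 3 = 19)
M(d, J) = 19*J
-47331 - M(-104, -36) = -47331 - 19*(-36) = -47331 - 1*(-684) = -47331 + 684 = -46647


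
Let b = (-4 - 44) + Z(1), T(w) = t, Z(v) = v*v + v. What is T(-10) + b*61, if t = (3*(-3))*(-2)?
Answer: -2788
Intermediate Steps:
t = 18 (t = -9*(-2) = 18)
Z(v) = v + v**2 (Z(v) = v**2 + v = v + v**2)
T(w) = 18
b = -46 (b = (-4 - 44) + 1*(1 + 1) = -48 + 1*2 = -48 + 2 = -46)
T(-10) + b*61 = 18 - 46*61 = 18 - 2806 = -2788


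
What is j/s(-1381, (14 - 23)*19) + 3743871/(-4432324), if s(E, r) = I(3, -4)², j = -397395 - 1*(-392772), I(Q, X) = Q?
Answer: -6841442897/13296972 ≈ -514.51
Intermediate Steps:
j = -4623 (j = -397395 + 392772 = -4623)
s(E, r) = 9 (s(E, r) = 3² = 9)
j/s(-1381, (14 - 23)*19) + 3743871/(-4432324) = -4623/9 + 3743871/(-4432324) = -4623*⅑ + 3743871*(-1/4432324) = -1541/3 - 3743871/4432324 = -6841442897/13296972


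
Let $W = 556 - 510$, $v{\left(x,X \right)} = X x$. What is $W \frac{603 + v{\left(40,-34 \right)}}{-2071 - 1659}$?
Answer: $\frac{17411}{1865} \approx 9.3357$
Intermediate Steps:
$W = 46$ ($W = 556 - 510 = 46$)
$W \frac{603 + v{\left(40,-34 \right)}}{-2071 - 1659} = 46 \frac{603 - 1360}{-2071 - 1659} = 46 \frac{603 - 1360}{-3730} = 46 \left(\left(-757\right) \left(- \frac{1}{3730}\right)\right) = 46 \cdot \frac{757}{3730} = \frac{17411}{1865}$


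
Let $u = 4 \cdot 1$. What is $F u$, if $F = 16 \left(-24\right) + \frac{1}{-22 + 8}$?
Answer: $- \frac{10754}{7} \approx -1536.3$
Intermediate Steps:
$u = 4$
$F = - \frac{5377}{14}$ ($F = -384 + \frac{1}{-14} = -384 - \frac{1}{14} = - \frac{5377}{14} \approx -384.07$)
$F u = \left(- \frac{5377}{14}\right) 4 = - \frac{10754}{7}$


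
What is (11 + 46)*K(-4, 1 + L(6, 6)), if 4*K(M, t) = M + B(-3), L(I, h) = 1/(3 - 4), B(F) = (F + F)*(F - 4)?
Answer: 1083/2 ≈ 541.50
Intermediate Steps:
B(F) = 2*F*(-4 + F) (B(F) = (2*F)*(-4 + F) = 2*F*(-4 + F))
L(I, h) = -1 (L(I, h) = 1/(-1) = -1)
K(M, t) = 21/2 + M/4 (K(M, t) = (M + 2*(-3)*(-4 - 3))/4 = (M + 2*(-3)*(-7))/4 = (M + 42)/4 = (42 + M)/4 = 21/2 + M/4)
(11 + 46)*K(-4, 1 + L(6, 6)) = (11 + 46)*(21/2 + (1/4)*(-4)) = 57*(21/2 - 1) = 57*(19/2) = 1083/2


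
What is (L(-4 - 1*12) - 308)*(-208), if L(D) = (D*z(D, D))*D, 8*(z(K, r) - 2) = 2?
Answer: -55744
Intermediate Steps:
z(K, r) = 9/4 (z(K, r) = 2 + (1/8)*2 = 2 + 1/4 = 9/4)
L(D) = 9*D**2/4 (L(D) = (D*(9/4))*D = (9*D/4)*D = 9*D**2/4)
(L(-4 - 1*12) - 308)*(-208) = (9*(-4 - 1*12)**2/4 - 308)*(-208) = (9*(-4 - 12)**2/4 - 308)*(-208) = ((9/4)*(-16)**2 - 308)*(-208) = ((9/4)*256 - 308)*(-208) = (576 - 308)*(-208) = 268*(-208) = -55744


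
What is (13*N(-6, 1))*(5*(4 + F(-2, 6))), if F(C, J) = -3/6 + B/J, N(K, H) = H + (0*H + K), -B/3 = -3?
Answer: -1625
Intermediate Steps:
B = 9 (B = -3*(-3) = 9)
N(K, H) = H + K (N(K, H) = H + (0 + K) = H + K)
F(C, J) = -1/2 + 9/J (F(C, J) = -3/6 + 9/J = -3*1/6 + 9/J = -1/2 + 9/J)
(13*N(-6, 1))*(5*(4 + F(-2, 6))) = (13*(1 - 6))*(5*(4 + (1/2)*(18 - 1*6)/6)) = (13*(-5))*(5*(4 + (1/2)*(1/6)*(18 - 6))) = -325*(4 + (1/2)*(1/6)*12) = -325*(4 + 1) = -325*5 = -65*25 = -1625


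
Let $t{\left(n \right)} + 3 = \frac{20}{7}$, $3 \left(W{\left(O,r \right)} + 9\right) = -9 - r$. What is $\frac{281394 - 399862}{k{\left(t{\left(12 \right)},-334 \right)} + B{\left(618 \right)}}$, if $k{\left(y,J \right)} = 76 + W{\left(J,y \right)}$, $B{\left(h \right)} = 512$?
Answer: $- \frac{2487828}{12097} \approx -205.66$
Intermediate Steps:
$W{\left(O,r \right)} = -12 - \frac{r}{3}$ ($W{\left(O,r \right)} = -9 + \frac{-9 - r}{3} = -9 - \left(3 + \frac{r}{3}\right) = -12 - \frac{r}{3}$)
$t{\left(n \right)} = - \frac{1}{7}$ ($t{\left(n \right)} = -3 + \frac{20}{7} = - \frac{1}{7}$)
$k{\left(y,J \right)} = 64 - \frac{y}{3}$ ($k{\left(y,J \right)} = 76 - \left(12 + \frac{y}{3}\right) = 64 - \frac{y}{3}$)
$\frac{281394 - 399862}{k{\left(t{\left(12 \right)},-334 \right)} + B{\left(618 \right)}} = \frac{281394 - 399862}{\left(64 - - \frac{1}{21}\right) + 512} = - \frac{118468}{\left(64 + \frac{1}{21}\right) + 512} = - \frac{118468}{\frac{1345}{21} + 512} = - \frac{118468}{\frac{12097}{21}} = \left(-118468\right) \frac{21}{12097} = - \frac{2487828}{12097}$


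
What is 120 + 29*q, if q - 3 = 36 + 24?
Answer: 1947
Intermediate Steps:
q = 63 (q = 3 + (36 + 24) = 3 + 60 = 63)
120 + 29*q = 120 + 29*63 = 120 + 1827 = 1947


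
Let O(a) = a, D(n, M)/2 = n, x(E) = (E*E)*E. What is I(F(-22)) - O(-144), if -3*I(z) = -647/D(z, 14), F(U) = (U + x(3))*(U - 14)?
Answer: 154873/1080 ≈ 143.40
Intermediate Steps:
x(E) = E³ (x(E) = E²*E = E³)
F(U) = (-14 + U)*(27 + U) (F(U) = (U + 3³)*(U - 14) = (U + 27)*(-14 + U) = (27 + U)*(-14 + U) = (-14 + U)*(27 + U))
D(n, M) = 2*n
I(z) = 647/(6*z) (I(z) = -(-647)/(3*(2*z)) = -(-647)*1/(2*z)/3 = -(-647)/(6*z) = 647/(6*z))
I(F(-22)) - O(-144) = 647/(6*(-378 + (-22)² + 13*(-22))) - 1*(-144) = 647/(6*(-378 + 484 - 286)) + 144 = (647/6)/(-180) + 144 = (647/6)*(-1/180) + 144 = -647/1080 + 144 = 154873/1080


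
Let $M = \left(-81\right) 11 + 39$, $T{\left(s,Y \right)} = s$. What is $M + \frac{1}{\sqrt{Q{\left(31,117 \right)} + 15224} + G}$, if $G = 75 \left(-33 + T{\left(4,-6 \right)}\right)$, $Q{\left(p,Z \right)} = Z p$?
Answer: $- \frac{4014433623}{4711774} - \frac{\sqrt{18851}}{4711774} \approx -852.0$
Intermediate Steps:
$M = -852$ ($M = -891 + 39 = -852$)
$G = -2175$ ($G = 75 \left(-33 + 4\right) = 75 \left(-29\right) = -2175$)
$M + \frac{1}{\sqrt{Q{\left(31,117 \right)} + 15224} + G} = -852 + \frac{1}{\sqrt{117 \cdot 31 + 15224} - 2175} = -852 + \frac{1}{\sqrt{3627 + 15224} - 2175} = -852 + \frac{1}{\sqrt{18851} - 2175} = -852 + \frac{1}{-2175 + \sqrt{18851}}$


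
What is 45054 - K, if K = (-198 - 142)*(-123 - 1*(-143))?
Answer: 51854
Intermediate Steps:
K = -6800 (K = -340*(-123 + 143) = -340*20 = -6800)
45054 - K = 45054 - 1*(-6800) = 45054 + 6800 = 51854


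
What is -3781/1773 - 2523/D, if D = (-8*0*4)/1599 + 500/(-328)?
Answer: 366336253/221625 ≈ 1653.0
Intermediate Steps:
D = -125/82 (D = (0*4)*(1/1599) + 500*(-1/328) = 0*(1/1599) - 125/82 = 0 - 125/82 = -125/82 ≈ -1.5244)
-3781/1773 - 2523/D = -3781/1773 - 2523/(-125/82) = -3781*1/1773 - 2523*(-82/125) = -3781/1773 + 206886/125 = 366336253/221625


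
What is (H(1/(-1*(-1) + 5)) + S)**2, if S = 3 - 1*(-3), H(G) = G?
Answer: 1369/36 ≈ 38.028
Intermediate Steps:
S = 6 (S = 3 + 3 = 6)
(H(1/(-1*(-1) + 5)) + S)**2 = (1/(-1*(-1) + 5) + 6)**2 = (1/(1 + 5) + 6)**2 = (1/6 + 6)**2 = (37/6)**2 = 1369/36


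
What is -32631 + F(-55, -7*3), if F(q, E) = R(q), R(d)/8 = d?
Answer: -33071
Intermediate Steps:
R(d) = 8*d
F(q, E) = 8*q
-32631 + F(-55, -7*3) = -32631 + 8*(-55) = -32631 - 440 = -33071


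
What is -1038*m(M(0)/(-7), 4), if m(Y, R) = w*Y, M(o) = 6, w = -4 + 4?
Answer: 0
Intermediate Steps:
w = 0
m(Y, R) = 0 (m(Y, R) = 0*Y = 0)
-1038*m(M(0)/(-7), 4) = -1038*0 = 0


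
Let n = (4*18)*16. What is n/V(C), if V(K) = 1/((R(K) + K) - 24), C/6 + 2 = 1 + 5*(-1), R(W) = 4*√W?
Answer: -69120 + 27648*I ≈ -69120.0 + 27648.0*I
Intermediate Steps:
C = -36 (C = -12 + 6*(1 + 5*(-1)) = -12 + 6*(1 - 5) = -12 + 6*(-4) = -12 - 24 = -36)
V(K) = 1/(-24 + K + 4*√K) (V(K) = 1/((4*√K + K) - 24) = 1/((K + 4*√K) - 24) = 1/(-24 + K + 4*√K))
n = 1152 (n = 72*16 = 1152)
n/V(C) = 1152/(1/(-24 - 36 + 4*√(-36))) = 1152/(1/(-24 - 36 + 4*(6*I))) = 1152/(1/(-24 - 36 + 24*I)) = 1152/(1/(-60 + 24*I)) = 1152/(((-60 - 24*I)/4176)) = 1152*(-60 + 24*I) = -69120 + 27648*I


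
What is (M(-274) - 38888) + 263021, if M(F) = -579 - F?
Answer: 223828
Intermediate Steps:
(M(-274) - 38888) + 263021 = ((-579 - 1*(-274)) - 38888) + 263021 = ((-579 + 274) - 38888) + 263021 = (-305 - 38888) + 263021 = -39193 + 263021 = 223828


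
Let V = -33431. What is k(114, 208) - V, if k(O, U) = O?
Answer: 33545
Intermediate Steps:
k(114, 208) - V = 114 - 1*(-33431) = 114 + 33431 = 33545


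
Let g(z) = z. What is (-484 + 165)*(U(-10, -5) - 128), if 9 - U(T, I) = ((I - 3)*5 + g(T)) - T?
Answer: 25201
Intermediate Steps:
U(T, I) = 24 - 5*I (U(T, I) = 9 - (((I - 3)*5 + T) - T) = 9 - (((-3 + I)*5 + T) - T) = 9 - (((-15 + 5*I) + T) - T) = 9 - ((-15 + T + 5*I) - T) = 9 - (-15 + 5*I) = 9 + (15 - 5*I) = 24 - 5*I)
(-484 + 165)*(U(-10, -5) - 128) = (-484 + 165)*((24 - 5*(-5)) - 128) = -319*((24 + 25) - 128) = -319*(49 - 128) = -319*(-79) = 25201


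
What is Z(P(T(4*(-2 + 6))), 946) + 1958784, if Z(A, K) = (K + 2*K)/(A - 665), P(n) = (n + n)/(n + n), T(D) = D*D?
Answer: 650314869/332 ≈ 1.9588e+6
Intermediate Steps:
T(D) = D²
P(n) = 1 (P(n) = (2*n)/((2*n)) = (2*n)*(1/(2*n)) = 1)
Z(A, K) = 3*K/(-665 + A) (Z(A, K) = (3*K)/(-665 + A) = 3*K/(-665 + A))
Z(P(T(4*(-2 + 6))), 946) + 1958784 = 3*946/(-665 + 1) + 1958784 = 3*946/(-664) + 1958784 = 3*946*(-1/664) + 1958784 = -1419/332 + 1958784 = 650314869/332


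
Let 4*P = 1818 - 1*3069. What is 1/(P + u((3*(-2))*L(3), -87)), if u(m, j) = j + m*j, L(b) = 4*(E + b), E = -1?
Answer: 4/15105 ≈ 0.00026481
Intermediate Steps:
L(b) = -4 + 4*b (L(b) = 4*(-1 + b) = -4 + 4*b)
u(m, j) = j + j*m
P = -1251/4 (P = (1818 - 1*3069)/4 = (1818 - 3069)/4 = (1/4)*(-1251) = -1251/4 ≈ -312.75)
1/(P + u((3*(-2))*L(3), -87)) = 1/(-1251/4 - 87*(1 + (3*(-2))*(-4 + 4*3))) = 1/(-1251/4 - 87*(1 - 6*(-4 + 12))) = 1/(-1251/4 - 87*(1 - 6*8)) = 1/(-1251/4 - 87*(1 - 48)) = 1/(-1251/4 - 87*(-47)) = 1/(-1251/4 + 4089) = 1/(15105/4) = 4/15105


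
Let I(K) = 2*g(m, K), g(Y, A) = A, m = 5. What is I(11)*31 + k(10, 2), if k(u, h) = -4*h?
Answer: 674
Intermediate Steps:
I(K) = 2*K
I(11)*31 + k(10, 2) = (2*11)*31 - 4*2 = 22*31 - 8 = 682 - 8 = 674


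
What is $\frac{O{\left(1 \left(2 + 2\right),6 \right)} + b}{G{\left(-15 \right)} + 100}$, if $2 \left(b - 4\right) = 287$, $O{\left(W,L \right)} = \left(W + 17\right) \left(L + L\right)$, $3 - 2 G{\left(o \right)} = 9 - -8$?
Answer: $\frac{799}{186} \approx 4.2957$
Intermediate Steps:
$G{\left(o \right)} = -7$ ($G{\left(o \right)} = \frac{3}{2} - \frac{9 - -8}{2} = \frac{3}{2} - \frac{9 + 8}{2} = \frac{3}{2} - \frac{17}{2} = -7$)
$O{\left(W,L \right)} = 2 L \left(17 + W\right)$ ($O{\left(W,L \right)} = \left(17 + W\right) 2 L = 2 L \left(17 + W\right)$)
$b = \frac{295}{2}$ ($b = 4 + \frac{1}{2} \cdot 287 = 4 + \frac{287}{2} = \frac{295}{2} \approx 147.5$)
$\frac{O{\left(1 \left(2 + 2\right),6 \right)} + b}{G{\left(-15 \right)} + 100} = \frac{2 \cdot 6 \left(17 + 1 \left(2 + 2\right)\right) + \frac{295}{2}}{-7 + 100} = \frac{2 \cdot 6 \left(17 + 1 \cdot 4\right) + \frac{295}{2}}{93} = \left(2 \cdot 6 \left(17 + 4\right) + \frac{295}{2}\right) \frac{1}{93} = \left(2 \cdot 6 \cdot 21 + \frac{295}{2}\right) \frac{1}{93} = \left(252 + \frac{295}{2}\right) \frac{1}{93} = \frac{799}{2} \cdot \frac{1}{93} = \frac{799}{186}$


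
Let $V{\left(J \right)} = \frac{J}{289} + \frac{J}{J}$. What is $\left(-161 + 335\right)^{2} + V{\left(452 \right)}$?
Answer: $\frac{8750505}{289} \approx 30279.0$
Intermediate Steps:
$V{\left(J \right)} = 1 + \frac{J}{289}$ ($V{\left(J \right)} = J \frac{1}{289} + 1 = \frac{J}{289} + 1 = 1 + \frac{J}{289}$)
$\left(-161 + 335\right)^{2} + V{\left(452 \right)} = \left(-161 + 335\right)^{2} + \left(1 + \frac{1}{289} \cdot 452\right) = 174^{2} + \left(1 + \frac{452}{289}\right) = 30276 + \frac{741}{289} = \frac{8750505}{289}$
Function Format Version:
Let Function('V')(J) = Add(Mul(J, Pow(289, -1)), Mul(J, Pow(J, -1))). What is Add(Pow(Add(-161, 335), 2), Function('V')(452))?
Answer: Rational(8750505, 289) ≈ 30279.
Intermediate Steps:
Function('V')(J) = Add(1, Mul(Rational(1, 289), J)) (Function('V')(J) = Add(Mul(J, Rational(1, 289)), 1) = Add(Mul(Rational(1, 289), J), 1) = Add(1, Mul(Rational(1, 289), J)))
Add(Pow(Add(-161, 335), 2), Function('V')(452)) = Add(Pow(Add(-161, 335), 2), Add(1, Mul(Rational(1, 289), 452))) = Add(Pow(174, 2), Add(1, Rational(452, 289))) = Add(30276, Rational(741, 289)) = Rational(8750505, 289)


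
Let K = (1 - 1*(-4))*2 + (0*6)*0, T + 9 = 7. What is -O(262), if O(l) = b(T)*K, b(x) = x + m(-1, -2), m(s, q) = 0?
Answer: 20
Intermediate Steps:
T = -2 (T = -9 + 7 = -2)
K = 10 (K = (1 + 4)*2 + 0*0 = 5*2 + 0 = 10 + 0 = 10)
b(x) = x (b(x) = x + 0 = x)
O(l) = -20 (O(l) = -2*10 = -20)
-O(262) = -1*(-20) = 20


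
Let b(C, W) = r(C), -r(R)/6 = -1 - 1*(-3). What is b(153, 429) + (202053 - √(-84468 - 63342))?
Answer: 202041 - I*√147810 ≈ 2.0204e+5 - 384.46*I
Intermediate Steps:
r(R) = -12 (r(R) = -6*(-1 - 1*(-3)) = -6*(-1 + 3) = -6*2 = -12)
b(C, W) = -12
b(153, 429) + (202053 - √(-84468 - 63342)) = -12 + (202053 - √(-84468 - 63342)) = -12 + (202053 - √(-147810)) = -12 + (202053 - I*√147810) = 202041 - I*√147810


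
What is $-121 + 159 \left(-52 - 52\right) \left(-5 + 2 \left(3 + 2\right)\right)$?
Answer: $-82801$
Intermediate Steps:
$-121 + 159 \left(-52 - 52\right) \left(-5 + 2 \left(3 + 2\right)\right) = -121 + 159 \left(- 104 \left(-5 + 2 \cdot 5\right)\right) = -121 + 159 \left(- 104 \left(-5 + 10\right)\right) = -121 + 159 \left(\left(-104\right) 5\right) = -121 + 159 \left(-520\right) = -121 - 82680 = -82801$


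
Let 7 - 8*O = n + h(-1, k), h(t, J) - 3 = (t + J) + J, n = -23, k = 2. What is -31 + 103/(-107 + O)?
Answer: -3327/104 ≈ -31.990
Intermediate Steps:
h(t, J) = 3 + t + 2*J (h(t, J) = 3 + ((t + J) + J) = 3 + ((J + t) + J) = 3 + (t + 2*J) = 3 + t + 2*J)
O = 3 (O = 7/8 - (-23 + (3 - 1 + 2*2))/8 = 7/8 - (-23 + (3 - 1 + 4))/8 = 7/8 - (-23 + 6)/8 = 7/8 - 1/8*(-17) = 7/8 + 17/8 = 3)
-31 + 103/(-107 + O) = -31 + 103/(-107 + 3) = -31 + 103/(-104) = -31 - 1/104*103 = -31 - 103/104 = -3327/104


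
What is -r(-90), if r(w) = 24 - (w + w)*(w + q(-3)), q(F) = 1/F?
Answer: 16236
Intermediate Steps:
r(w) = 24 - 2*w*(-⅓ + w) (r(w) = 24 - (w + w)*(w + 1/(-3)) = 24 - 2*w*(w - ⅓) = 24 - 2*w*(-⅓ + w))
-r(-90) = -(24 - 2*(-90)² + (⅔)*(-90)) = -(24 - 2*8100 - 60) = -(24 - 16200 - 60) = -1*(-16236) = 16236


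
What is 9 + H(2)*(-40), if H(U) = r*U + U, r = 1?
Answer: -151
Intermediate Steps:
H(U) = 2*U (H(U) = 1*U + U = U + U = 2*U)
9 + H(2)*(-40) = 9 + (2*2)*(-40) = 9 + 4*(-40) = 9 - 160 = -151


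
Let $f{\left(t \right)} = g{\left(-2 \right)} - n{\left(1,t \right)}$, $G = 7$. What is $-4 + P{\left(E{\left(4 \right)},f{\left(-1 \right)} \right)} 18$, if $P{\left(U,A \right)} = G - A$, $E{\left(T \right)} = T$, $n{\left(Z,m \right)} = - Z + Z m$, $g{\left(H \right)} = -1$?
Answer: $104$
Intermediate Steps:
$f{\left(t \right)} = - t$ ($f{\left(t \right)} = -1 - 1 \left(-1 + t\right) = -1 - \left(-1 + t\right) = - t$)
$P{\left(U,A \right)} = 7 - A$
$-4 + P{\left(E{\left(4 \right)},f{\left(-1 \right)} \right)} 18 = -4 + \left(7 - \left(-1\right) \left(-1\right)\right) 18 = -4 + \left(7 - 1\right) 18 = -4 + 6 \cdot 18 = -4 + 108 = 104$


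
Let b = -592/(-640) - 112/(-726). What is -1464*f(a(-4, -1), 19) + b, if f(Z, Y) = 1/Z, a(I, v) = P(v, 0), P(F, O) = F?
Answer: 21272951/14520 ≈ 1465.1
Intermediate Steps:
a(I, v) = v
b = 15671/14520 (b = -592*(-1/640) - 112*(-1/726) = 37/40 + 56/363 = 15671/14520 ≈ 1.0793)
-1464*f(a(-4, -1), 19) + b = -1464/(-1) + 15671/14520 = -1464*(-1) + 15671/14520 = 1464 + 15671/14520 = 21272951/14520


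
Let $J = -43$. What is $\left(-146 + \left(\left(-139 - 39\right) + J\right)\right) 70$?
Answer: $-25690$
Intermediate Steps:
$\left(-146 + \left(\left(-139 - 39\right) + J\right)\right) 70 = \left(-146 - 221\right) 70 = \left(-367\right) 70 = -25690$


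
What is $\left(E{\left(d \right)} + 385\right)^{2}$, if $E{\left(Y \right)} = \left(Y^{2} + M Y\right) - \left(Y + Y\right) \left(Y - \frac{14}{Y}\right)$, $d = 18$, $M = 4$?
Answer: $25921$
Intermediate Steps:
$E{\left(Y \right)} = Y^{2} + 4 Y - 2 Y \left(Y - \frac{14}{Y}\right)$ ($E{\left(Y \right)} = \left(Y^{2} + 4 Y\right) - \left(Y + Y\right) \left(Y - \frac{14}{Y}\right) = \left(Y^{2} + 4 Y\right) - 2 Y \left(Y - \frac{14}{Y}\right) = Y^{2} + 4 Y - 2 Y \left(Y - \frac{14}{Y}\right)$)
$\left(E{\left(d \right)} + 385\right)^{2} = \left(\left(28 - 18^{2} + 4 \cdot 18\right) + 385\right)^{2} = \left(\left(28 - 324 + 72\right) + 385\right)^{2} = \left(-224 + 385\right)^{2} = 161^{2} = 25921$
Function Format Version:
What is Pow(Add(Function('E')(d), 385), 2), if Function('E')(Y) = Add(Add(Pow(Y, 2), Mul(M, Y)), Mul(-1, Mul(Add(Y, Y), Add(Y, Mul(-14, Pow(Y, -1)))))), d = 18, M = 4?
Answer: 25921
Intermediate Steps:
Function('E')(Y) = Add(Pow(Y, 2), Mul(4, Y), Mul(-2, Y, Add(Y, Mul(-14, Pow(Y, -1))))) (Function('E')(Y) = Add(Add(Pow(Y, 2), Mul(4, Y)), Mul(-1, Mul(Add(Y, Y), Add(Y, Mul(-14, Pow(Y, -1)))))) = Add(Add(Pow(Y, 2), Mul(4, Y)), Mul(-1, Mul(Mul(2, Y), Add(Y, Mul(-14, Pow(Y, -1)))))) = Add(Add(Pow(Y, 2), Mul(4, Y)), Mul(-1, Mul(2, Y, Add(Y, Mul(-14, Pow(Y, -1)))))) = Add(Add(Pow(Y, 2), Mul(4, Y)), Mul(-2, Y, Add(Y, Mul(-14, Pow(Y, -1))))) = Add(Pow(Y, 2), Mul(4, Y), Mul(-2, Y, Add(Y, Mul(-14, Pow(Y, -1))))))
Pow(Add(Function('E')(d), 385), 2) = Pow(Add(Add(28, Mul(-1, Pow(18, 2)), Mul(4, 18)), 385), 2) = Pow(Add(Add(28, Mul(-1, 324), 72), 385), 2) = Pow(Add(Add(28, -324, 72), 385), 2) = Pow(Add(-224, 385), 2) = Pow(161, 2) = 25921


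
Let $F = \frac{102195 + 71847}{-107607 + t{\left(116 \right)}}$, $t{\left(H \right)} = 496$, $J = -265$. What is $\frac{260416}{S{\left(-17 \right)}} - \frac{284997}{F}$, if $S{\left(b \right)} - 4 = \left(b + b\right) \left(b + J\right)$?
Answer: $\frac{1109294409149}{6323526} \approx 1.7542 \cdot 10^{5}$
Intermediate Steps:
$S{\left(b \right)} = 4 + 2 b \left(-265 + b\right)$ ($S{\left(b \right)} = 4 + \left(b + b\right) \left(b - 265\right) = 4 + 2 b \left(-265 + b\right)$)
$F = - \frac{174042}{107111}$ ($F = \frac{102195 + 71847}{-107607 + 496} = \frac{174042}{-107111} = 174042 \left(- \frac{1}{107111}\right) = - \frac{174042}{107111} \approx -1.6249$)
$\frac{260416}{S{\left(-17 \right)}} - \frac{284997}{F} = \frac{260416}{4 - -9010 + 2 \left(-17\right)^{2}} - \frac{284997}{- \frac{174042}{107111}} = \frac{260416}{4 + 9010 + 2 \cdot 289} - - \frac{10175437889}{58014} = \frac{260416}{4 + 9010 + 578} + \frac{10175437889}{58014} = \frac{260416}{9592} + \frac{10175437889}{58014} = 260416 \cdot \frac{1}{9592} + \frac{10175437889}{58014} = \frac{32552}{1199} + \frac{10175437889}{58014} = \frac{1109294409149}{6323526}$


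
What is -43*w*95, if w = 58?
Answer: -236930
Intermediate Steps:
-43*w*95 = -43*58*95 = -2494*95 = -236930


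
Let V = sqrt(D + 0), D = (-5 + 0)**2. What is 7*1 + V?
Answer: 12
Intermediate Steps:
D = 25 (D = (-5)**2 = 25)
V = 5 (V = sqrt(25 + 0) = sqrt(25) = 5)
7*1 + V = 7*1 + 5 = 7 + 5 = 12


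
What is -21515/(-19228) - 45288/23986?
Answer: -177369437/230601404 ≈ -0.76916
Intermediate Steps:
-21515/(-19228) - 45288/23986 = -21515*(-1/19228) - 45288*1/23986 = 21515/19228 - 22644/11993 = -177369437/230601404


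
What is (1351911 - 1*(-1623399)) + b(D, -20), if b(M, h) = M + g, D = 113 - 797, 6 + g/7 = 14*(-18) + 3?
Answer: 2972841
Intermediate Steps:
g = -1785 (g = -42 + 7*(14*(-18) + 3) = -42 + 7*(-252 + 3) = -42 + 7*(-249) = -42 - 1743 = -1785)
D = -684
b(M, h) = -1785 + M (b(M, h) = M - 1785 = -1785 + M)
(1351911 - 1*(-1623399)) + b(D, -20) = (1351911 - 1*(-1623399)) + (-1785 - 684) = (1351911 + 1623399) - 2469 = 2975310 - 2469 = 2972841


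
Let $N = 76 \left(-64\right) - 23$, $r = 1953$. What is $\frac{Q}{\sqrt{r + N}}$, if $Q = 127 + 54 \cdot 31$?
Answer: $- \frac{1801 i \sqrt{326}}{978} \approx - 33.249 i$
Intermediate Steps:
$N = -4887$ ($N = -4864 - 23 = -4887$)
$Q = 1801$ ($Q = 127 + 1674 = 1801$)
$\frac{Q}{\sqrt{r + N}} = \frac{1801}{\sqrt{1953 - 4887}} = \frac{1801}{\sqrt{-2934}} = \frac{1801}{3 i \sqrt{326}} = 1801 \left(- \frac{i \sqrt{326}}{978}\right) = - \frac{1801 i \sqrt{326}}{978}$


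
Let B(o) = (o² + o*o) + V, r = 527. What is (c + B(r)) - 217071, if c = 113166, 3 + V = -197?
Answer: 451353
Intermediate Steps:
V = -200 (V = -3 - 197 = -200)
B(o) = -200 + 2*o² (B(o) = (o² + o*o) - 200 = (o² + o²) - 200 = 2*o² - 200 = -200 + 2*o²)
(c + B(r)) - 217071 = (113166 + (-200 + 2*527²)) - 217071 = (113166 + (-200 + 2*277729)) - 217071 = (113166 + (-200 + 555458)) - 217071 = (113166 + 555258) - 217071 = 668424 - 217071 = 451353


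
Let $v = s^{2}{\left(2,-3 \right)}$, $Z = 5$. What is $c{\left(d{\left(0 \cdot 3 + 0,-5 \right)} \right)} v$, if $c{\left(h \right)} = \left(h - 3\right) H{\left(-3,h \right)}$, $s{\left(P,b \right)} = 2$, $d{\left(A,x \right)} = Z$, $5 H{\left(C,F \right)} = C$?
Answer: $- \frac{24}{5} \approx -4.8$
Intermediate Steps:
$H{\left(C,F \right)} = \frac{C}{5}$
$d{\left(A,x \right)} = 5$
$c{\left(h \right)} = \frac{9}{5} - \frac{3 h}{5}$ ($c{\left(h \right)} = \left(h - 3\right) \frac{1}{5} \left(-3\right) = \left(-3 + h\right) \left(- \frac{3}{5}\right) = \frac{9}{5} - \frac{3 h}{5}$)
$v = 4$ ($v = 2^{2} = 4$)
$c{\left(d{\left(0 \cdot 3 + 0,-5 \right)} \right)} v = \left(\frac{9}{5} - 3\right) 4 = \left(- \frac{6}{5}\right) 4 = - \frac{24}{5}$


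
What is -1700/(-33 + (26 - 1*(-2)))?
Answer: 340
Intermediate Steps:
-1700/(-33 + (26 - 1*(-2))) = -1700/(-33 + (26 + 2)) = -1700/(-33 + 28) = -1700/(-5) = -1/5*(-1700) = 340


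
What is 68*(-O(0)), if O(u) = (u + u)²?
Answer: 0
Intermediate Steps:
O(u) = 4*u² (O(u) = (2*u)² = 4*u²)
68*(-O(0)) = 68*(-4*0²) = 68*(-4*0) = 68*(-1*0) = 68*0 = 0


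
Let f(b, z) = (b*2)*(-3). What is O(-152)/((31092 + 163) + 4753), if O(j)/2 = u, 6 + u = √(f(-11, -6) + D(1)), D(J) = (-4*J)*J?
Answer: -3/9002 + √62/18004 ≈ 0.00010409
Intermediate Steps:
D(J) = -4*J²
f(b, z) = -6*b (f(b, z) = (2*b)*(-3) = -6*b)
u = -6 + √62 (u = -6 + √(-6*(-11) - 4*1²) = -6 + √(66 - 4*1) = -6 + √(66 - 4) = -6 + √62 ≈ 1.8740)
O(j) = -12 + 2*√62 (O(j) = 2*(-6 + √62) = -12 + 2*√62)
O(-152)/((31092 + 163) + 4753) = (-12 + 2*√62)/((31092 + 163) + 4753) = (-12 + 2*√62)/(31255 + 4753) = (-12 + 2*√62)/36008 = (-12 + 2*√62)*(1/36008) = -3/9002 + √62/18004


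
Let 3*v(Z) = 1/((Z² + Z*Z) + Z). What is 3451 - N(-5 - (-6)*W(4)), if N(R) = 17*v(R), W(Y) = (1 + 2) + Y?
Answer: 28729558/8325 ≈ 3451.0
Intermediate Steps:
W(Y) = 3 + Y
v(Z) = 1/(3*(Z + 2*Z²)) (v(Z) = (1/((Z² + Z*Z) + Z))/3 = (1/((Z² + Z²) + Z))/3 = (1/(2*Z² + Z))/3 = (1/(Z + 2*Z²))/3 = 1/(3*(Z + 2*Z²)))
N(R) = 17/(3*R*(1 + 2*R)) (N(R) = 17*(1/(3*R*(1 + 2*R))) = 17/(3*R*(1 + 2*R)))
3451 - N(-5 - (-6)*W(4)) = 3451 - 17/(3*(-5 - (-6)*(3 + 4))*(1 + 2*(-5 - (-6)*(3 + 4)))) = 3451 - 17/(3*(-5 - (-6)*7)*(1 + 2*(-5 - (-6)*7))) = 3451 - 17/(3*(-5 - 2*(-21))*(1 + 2*(-5 - 2*(-21)))) = 3451 - 17/(3*(-5 + 42)*(1 + 2*(-5 + 42))) = 3451 - 17/(3*37*(1 + 2*37)) = 3451 - 17/(3*37*(1 + 74)) = 3451 - 17/(3*37*75) = 3451 - 1*17/8325 = 3451 - 17/8325 = 28729558/8325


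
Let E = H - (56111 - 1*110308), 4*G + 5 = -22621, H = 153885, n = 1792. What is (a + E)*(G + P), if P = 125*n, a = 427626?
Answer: 138802709698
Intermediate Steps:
G = -11313/2 (G = -5/4 + (1/4)*(-22621) = -5/4 - 22621/4 = -11313/2 ≈ -5656.5)
P = 224000 (P = 125*1792 = 224000)
E = 208082 (E = 153885 - (56111 - 1*110308) = 153885 - (56111 - 110308) = 153885 - 1*(-54197) = 153885 + 54197 = 208082)
(a + E)*(G + P) = (427626 + 208082)*(-11313/2 + 224000) = 635708*(436687/2) = 138802709698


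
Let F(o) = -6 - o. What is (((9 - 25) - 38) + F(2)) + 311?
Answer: 249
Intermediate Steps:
(((9 - 25) - 38) + F(2)) + 311 = (((9 - 25) - 38) + (-6 - 1*2)) + 311 = ((-16 - 38) + (-6 - 2)) + 311 = (-54 - 8) + 311 = -62 + 311 = 249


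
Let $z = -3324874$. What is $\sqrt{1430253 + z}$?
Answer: $i \sqrt{1894621} \approx 1376.5 i$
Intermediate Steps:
$\sqrt{1430253 + z} = \sqrt{1430253 - 3324874} = \sqrt{-1894621} = i \sqrt{1894621}$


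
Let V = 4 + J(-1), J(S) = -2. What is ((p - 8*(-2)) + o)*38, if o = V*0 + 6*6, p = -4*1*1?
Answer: 1824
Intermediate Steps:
p = -4 (p = -4*1 = -4)
V = 2 (V = 4 - 2 = 2)
o = 36 (o = 2*0 + 6*6 = 0 + 36 = 36)
((p - 8*(-2)) + o)*38 = ((-4 - 8*(-2)) + 36)*38 = ((-4 - 1*(-16)) + 36)*38 = ((-4 + 16) + 36)*38 = (12 + 36)*38 = 48*38 = 1824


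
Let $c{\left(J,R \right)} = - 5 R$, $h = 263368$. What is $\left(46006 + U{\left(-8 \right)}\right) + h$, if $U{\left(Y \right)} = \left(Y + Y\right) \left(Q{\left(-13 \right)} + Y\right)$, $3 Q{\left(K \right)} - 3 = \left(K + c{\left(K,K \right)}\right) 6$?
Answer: $307822$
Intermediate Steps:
$Q{\left(K \right)} = 1 - 8 K$ ($Q{\left(K \right)} = 1 + \frac{\left(K - 5 K\right) 6}{3} = 1 + \frac{- 4 K 6}{3} = 1 + \frac{\left(-24\right) K}{3} = 1 - 8 K$)
$U{\left(Y \right)} = 2 Y \left(105 + Y\right)$ ($U{\left(Y \right)} = \left(Y + Y\right) \left(\left(1 - -104\right) + Y\right) = 2 Y \left(\left(1 + 104\right) + Y\right) = 2 Y \left(105 + Y\right)$)
$\left(46006 + U{\left(-8 \right)}\right) + h = \left(46006 + 2 \left(-8\right) \left(105 - 8\right)\right) + 263368 = \left(46006 + 2 \left(-8\right) 97\right) + 263368 = \left(46006 - 1552\right) + 263368 = 44454 + 263368 = 307822$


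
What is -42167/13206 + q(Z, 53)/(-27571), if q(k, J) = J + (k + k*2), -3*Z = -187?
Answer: -1165755797/364102626 ≈ -3.2017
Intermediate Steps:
Z = 187/3 (Z = -⅓*(-187) = 187/3 ≈ 62.333)
q(k, J) = J + 3*k (q(k, J) = J + (k + 2*k) = J + 3*k)
-42167/13206 + q(Z, 53)/(-27571) = -42167/13206 + (53 + 3*(187/3))/(-27571) = -42167*1/13206 + (53 + 187)*(-1/27571) = -42167/13206 + 240*(-1/27571) = -42167/13206 - 240/27571 = -1165755797/364102626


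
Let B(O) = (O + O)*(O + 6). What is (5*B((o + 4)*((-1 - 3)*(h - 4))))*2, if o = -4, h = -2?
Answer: 0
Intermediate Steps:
B(O) = 2*O*(6 + O) (B(O) = (2*O)*(6 + O) = 2*O*(6 + O))
(5*B((o + 4)*((-1 - 3)*(h - 4))))*2 = (5*(2*((-4 + 4)*((-1 - 3)*(-2 - 4)))*(6 + (-4 + 4)*((-1 - 3)*(-2 - 4)))))*2 = (5*(2*(0*(-4*(-6)))*(6 + 0*(-4*(-6)))))*2 = (5*(2*(0*24)*(6 + 0*24)))*2 = (5*(2*0*(6 + 0)))*2 = (5*(2*0*6))*2 = (5*0)*2 = 0*2 = 0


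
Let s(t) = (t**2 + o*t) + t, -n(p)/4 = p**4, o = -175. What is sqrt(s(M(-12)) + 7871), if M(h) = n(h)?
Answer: sqrt(6894147263) ≈ 83031.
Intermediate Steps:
n(p) = -4*p**4
M(h) = -4*h**4
s(t) = t**2 - 174*t (s(t) = (t**2 - 175*t) + t = t**2 - 174*t)
sqrt(s(M(-12)) + 7871) = sqrt((-4*(-12)**4)*(-174 - 4*(-12)**4) + 7871) = sqrt((-4*20736)*(-174 - 4*20736) + 7871) = sqrt(-82944*(-174 - 82944) + 7871) = sqrt(-82944*(-83118) + 7871) = sqrt(6894139392 + 7871) = sqrt(6894147263)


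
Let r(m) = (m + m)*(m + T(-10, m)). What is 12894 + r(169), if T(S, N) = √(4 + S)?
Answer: 70016 + 338*I*√6 ≈ 70016.0 + 827.93*I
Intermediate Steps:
r(m) = 2*m*(m + I*√6) (r(m) = (m + m)*(m + √(4 - 10)) = (2*m)*(m + √(-6)) = (2*m)*(m + I*√6) = 2*m*(m + I*√6))
12894 + r(169) = 12894 + 2*169*(169 + I*√6) = 12894 + (57122 + 338*I*√6) = 70016 + 338*I*√6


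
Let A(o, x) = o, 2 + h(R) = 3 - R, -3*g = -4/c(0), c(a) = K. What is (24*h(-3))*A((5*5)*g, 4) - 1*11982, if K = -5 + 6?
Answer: -8782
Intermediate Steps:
K = 1
c(a) = 1
g = 4/3 (g = -(-4)/(3*1) = -(-4)/3 = -⅓*(-4) = 4/3 ≈ 1.3333)
h(R) = 1 - R (h(R) = -2 + (3 - R) = 1 - R)
(24*h(-3))*A((5*5)*g, 4) - 1*11982 = (24*(1 - 1*(-3)))*((5*5)*(4/3)) - 1*11982 = (24*(1 + 3))*(25*(4/3)) - 11982 = (24*4)*(100/3) - 11982 = 96*(100/3) - 11982 = 3200 - 11982 = -8782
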